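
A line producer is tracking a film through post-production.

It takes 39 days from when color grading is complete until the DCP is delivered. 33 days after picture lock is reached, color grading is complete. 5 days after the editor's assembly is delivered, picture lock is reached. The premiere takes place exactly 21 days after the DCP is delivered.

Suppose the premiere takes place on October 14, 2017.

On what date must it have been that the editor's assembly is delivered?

July 8, 2017

The premiere takes place: Oct 14, 2017.
The DCP is delivered: Oct 14, 2017 − 21 days = Sep 23, 2017.
Color grading is complete: Sep 23, 2017 − 39 days = Aug 15, 2017.
Picture lock is reached: Aug 15, 2017 − 33 days = Jul 13, 2017.
The editor's assembly is delivered: Jul 13, 2017 − 5 days = Jul 8, 2017.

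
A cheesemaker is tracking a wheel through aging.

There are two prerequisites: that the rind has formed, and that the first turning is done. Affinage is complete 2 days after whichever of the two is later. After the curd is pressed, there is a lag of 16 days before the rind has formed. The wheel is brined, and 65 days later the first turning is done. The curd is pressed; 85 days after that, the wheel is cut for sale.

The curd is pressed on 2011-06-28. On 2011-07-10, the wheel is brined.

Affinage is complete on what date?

2011-09-15

The curd is pressed: Jun 28, 2011.
The rind has formed: Jun 28, 2011 + 16 days = Jul 14, 2011.
The wheel is brined: Jul 10, 2011.
The first turning is done: Jul 10, 2011 + 65 days = Sep 13, 2011.
Both prerequisites met — the rind has formed (Jul 14, 2011), the first turning is done (Sep 13, 2011); the later is Sep 13, 2011.
Affinage is complete: Sep 13, 2011 + 2 days = Sep 15, 2011.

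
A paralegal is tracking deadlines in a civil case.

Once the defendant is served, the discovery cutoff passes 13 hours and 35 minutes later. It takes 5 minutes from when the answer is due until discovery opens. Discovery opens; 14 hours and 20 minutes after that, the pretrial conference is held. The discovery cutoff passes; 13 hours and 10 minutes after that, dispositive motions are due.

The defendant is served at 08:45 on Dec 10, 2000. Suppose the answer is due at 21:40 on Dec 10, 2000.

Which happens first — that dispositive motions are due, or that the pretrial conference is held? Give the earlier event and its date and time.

The defendant is served: 08:45 Dec 10, 2000.
The discovery cutoff passes: 08:45 Dec 10, 2000 + 13h35m = 22:20 Dec 10, 2000.
Dispositive motions are due: 22:20 Dec 10, 2000 + 13h10m = 11:30 Dec 11, 2000.
The answer is due: 21:40 Dec 10, 2000.
Discovery opens: 21:40 Dec 10, 2000 + 5m = 21:45 Dec 10, 2000.
The pretrial conference is held: 21:45 Dec 10, 2000 + 14h20m = 12:05 Dec 11, 2000.
Comparing: dispositive motions are due at 11:30 Dec 11, 2000 vs the pretrial conference is held at 12:05 Dec 11, 2000. Earlier: dispositive motions are due.

Dispositive motions are due — 11:30 on Dec 11, 2000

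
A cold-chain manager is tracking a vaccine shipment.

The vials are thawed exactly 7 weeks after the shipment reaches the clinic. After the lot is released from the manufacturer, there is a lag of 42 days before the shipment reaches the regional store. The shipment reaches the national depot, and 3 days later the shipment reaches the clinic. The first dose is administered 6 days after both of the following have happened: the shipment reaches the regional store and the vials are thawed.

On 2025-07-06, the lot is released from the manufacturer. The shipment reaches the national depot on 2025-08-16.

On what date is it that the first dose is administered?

2025-10-13

The lot is released from the manufacturer: Jul 6, 2025.
The shipment reaches the regional store: Jul 6, 2025 + 42 days = Aug 17, 2025.
The shipment reaches the national depot: Aug 16, 2025.
The shipment reaches the clinic: Aug 16, 2025 + 3 days = Aug 19, 2025.
The vials are thawed: Aug 19, 2025 + 7 weeks = Oct 7, 2025.
Both prerequisites met — the shipment reaches the regional store (Aug 17, 2025), the vials are thawed (Oct 7, 2025); the later is Oct 7, 2025.
The first dose is administered: Oct 7, 2025 + 6 days = Oct 13, 2025.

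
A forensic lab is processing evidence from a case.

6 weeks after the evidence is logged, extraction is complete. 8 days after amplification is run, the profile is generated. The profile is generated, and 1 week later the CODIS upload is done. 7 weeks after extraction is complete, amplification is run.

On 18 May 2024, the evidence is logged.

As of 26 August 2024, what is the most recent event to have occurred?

The evidence is logged: May 18, 2024.
Extraction is complete: May 18, 2024 + 6 weeks = Jun 29, 2024.
Amplification is run: Jun 29, 2024 + 7 weeks = Aug 17, 2024.
The profile is generated: Aug 17, 2024 + 8 days = Aug 25, 2024.
The CODIS upload is done: Aug 25, 2024 + 1 week = Sep 1, 2024.
Aug 26, 2024 falls between when the profile is generated (Aug 25, 2024) and when the CODIS upload is done (Sep 1, 2024).

The profile is generated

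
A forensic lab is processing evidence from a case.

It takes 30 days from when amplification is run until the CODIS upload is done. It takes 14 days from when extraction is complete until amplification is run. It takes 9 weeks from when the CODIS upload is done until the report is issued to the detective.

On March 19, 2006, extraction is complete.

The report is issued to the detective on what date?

Extraction is complete: Mar 19, 2006.
Amplification is run: Mar 19, 2006 + 14 days = Apr 2, 2006.
The CODIS upload is done: Apr 2, 2006 + 30 days = May 2, 2006.
The report is issued to the detective: May 2, 2006 + 9 weeks = Jul 4, 2006.

July 4, 2006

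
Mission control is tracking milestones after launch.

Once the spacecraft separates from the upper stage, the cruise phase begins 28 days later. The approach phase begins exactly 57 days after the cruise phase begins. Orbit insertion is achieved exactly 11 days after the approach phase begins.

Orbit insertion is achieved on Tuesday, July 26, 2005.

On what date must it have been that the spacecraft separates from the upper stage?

Orbit insertion is achieved: Jul 26, 2005.
The approach phase begins: Jul 26, 2005 − 11 days = Jul 15, 2005.
The cruise phase begins: Jul 15, 2005 − 57 days = May 19, 2005.
The spacecraft separates from the upper stage: May 19, 2005 − 28 days = Apr 21, 2005.

Thursday, April 21, 2005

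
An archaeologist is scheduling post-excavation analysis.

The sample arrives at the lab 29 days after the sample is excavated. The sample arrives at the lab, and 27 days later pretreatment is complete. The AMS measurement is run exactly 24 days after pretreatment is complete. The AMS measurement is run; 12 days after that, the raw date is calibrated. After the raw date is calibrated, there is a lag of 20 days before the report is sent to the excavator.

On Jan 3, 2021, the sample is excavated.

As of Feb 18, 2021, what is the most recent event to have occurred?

The sample arrives at the lab

The sample is excavated: Jan 3, 2021.
The sample arrives at the lab: Jan 3, 2021 + 29 days = Feb 1, 2021.
Pretreatment is complete: Feb 1, 2021 + 27 days = Feb 28, 2021.
The AMS measurement is run: Feb 28, 2021 + 24 days = Mar 24, 2021.
The raw date is calibrated: Mar 24, 2021 + 12 days = Apr 5, 2021.
The report is sent to the excavator: Apr 5, 2021 + 20 days = Apr 25, 2021.
Feb 18, 2021 falls between when the sample arrives at the lab (Feb 1, 2021) and when pretreatment is complete (Feb 28, 2021).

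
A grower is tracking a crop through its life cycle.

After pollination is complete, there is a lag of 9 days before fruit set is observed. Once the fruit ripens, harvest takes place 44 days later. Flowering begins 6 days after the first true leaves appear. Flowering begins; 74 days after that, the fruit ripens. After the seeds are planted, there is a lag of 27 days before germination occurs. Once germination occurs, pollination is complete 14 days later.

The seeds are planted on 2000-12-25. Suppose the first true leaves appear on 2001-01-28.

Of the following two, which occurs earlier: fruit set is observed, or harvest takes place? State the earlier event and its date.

Fruit set is observed — 2001-02-13

The seeds are planted: Dec 25, 2000.
Germination occurs: Dec 25, 2000 + 27 days = Jan 21, 2001.
Pollination is complete: Jan 21, 2001 + 14 days = Feb 4, 2001.
Fruit set is observed: Feb 4, 2001 + 9 days = Feb 13, 2001.
The first true leaves appear: Jan 28, 2001.
Flowering begins: Jan 28, 2001 + 6 days = Feb 3, 2001.
The fruit ripens: Feb 3, 2001 + 74 days = Apr 18, 2001.
Harvest takes place: Apr 18, 2001 + 44 days = Jun 1, 2001.
Comparing: fruit set is observed on Feb 13, 2001 vs harvest takes place on Jun 1, 2001. Earlier: fruit set is observed.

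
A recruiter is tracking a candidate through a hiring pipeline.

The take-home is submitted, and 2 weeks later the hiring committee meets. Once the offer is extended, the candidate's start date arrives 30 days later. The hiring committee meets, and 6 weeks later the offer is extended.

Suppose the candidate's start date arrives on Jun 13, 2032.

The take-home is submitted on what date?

Mar 19, 2032

The candidate's start date arrives: Jun 13, 2032.
The offer is extended: Jun 13, 2032 − 30 days = May 14, 2032.
The hiring committee meets: May 14, 2032 − 6 weeks = Apr 2, 2032.
The take-home is submitted: Apr 2, 2032 − 2 weeks = Mar 19, 2032.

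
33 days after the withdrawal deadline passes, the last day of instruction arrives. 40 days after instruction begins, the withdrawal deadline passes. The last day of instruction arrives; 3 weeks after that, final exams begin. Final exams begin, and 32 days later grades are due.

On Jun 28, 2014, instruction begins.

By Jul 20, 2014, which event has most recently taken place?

Instruction begins

Instruction begins: Jun 28, 2014.
The withdrawal deadline passes: Jun 28, 2014 + 40 days = Aug 7, 2014.
The last day of instruction arrives: Aug 7, 2014 + 33 days = Sep 9, 2014.
Final exams begin: Sep 9, 2014 + 3 weeks = Sep 30, 2014.
Grades are due: Sep 30, 2014 + 32 days = Nov 1, 2014.
Jul 20, 2014 falls between when instruction begins (Jun 28, 2014) and when the withdrawal deadline passes (Aug 7, 2014).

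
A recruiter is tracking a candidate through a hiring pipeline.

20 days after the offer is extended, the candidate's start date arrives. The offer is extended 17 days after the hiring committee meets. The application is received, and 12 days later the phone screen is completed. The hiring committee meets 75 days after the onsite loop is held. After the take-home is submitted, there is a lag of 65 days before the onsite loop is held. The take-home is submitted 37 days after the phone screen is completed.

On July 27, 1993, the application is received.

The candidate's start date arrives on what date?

March 10, 1994

The application is received: Jul 27, 1993.
The phone screen is completed: Jul 27, 1993 + 12 days = Aug 8, 1993.
The take-home is submitted: Aug 8, 1993 + 37 days = Sep 14, 1993.
The onsite loop is held: Sep 14, 1993 + 65 days = Nov 18, 1993.
The hiring committee meets: Nov 18, 1993 + 75 days = Feb 1, 1994.
The offer is extended: Feb 1, 1994 + 17 days = Feb 18, 1994.
The candidate's start date arrives: Feb 18, 1994 + 20 days = Mar 10, 1994.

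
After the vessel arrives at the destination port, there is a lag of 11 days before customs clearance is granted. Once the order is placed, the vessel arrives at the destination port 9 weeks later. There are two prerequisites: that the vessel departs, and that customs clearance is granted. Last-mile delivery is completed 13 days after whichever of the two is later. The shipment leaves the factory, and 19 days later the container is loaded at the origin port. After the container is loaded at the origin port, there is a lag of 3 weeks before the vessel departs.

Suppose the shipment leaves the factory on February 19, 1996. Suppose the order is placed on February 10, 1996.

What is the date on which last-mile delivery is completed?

The shipment leaves the factory: Feb 19, 1996.
The container is loaded at the origin port: Feb 19, 1996 + 19 days = Mar 9, 1996.
The vessel departs: Mar 9, 1996 + 3 weeks = Mar 30, 1996.
The order is placed: Feb 10, 1996.
The vessel arrives at the destination port: Feb 10, 1996 + 9 weeks = Apr 13, 1996.
Customs clearance is granted: Apr 13, 1996 + 11 days = Apr 24, 1996.
Both prerequisites met — the vessel departs (Mar 30, 1996), customs clearance is granted (Apr 24, 1996); the later is Apr 24, 1996.
Last-mile delivery is completed: Apr 24, 1996 + 13 days = May 7, 1996.

May 7, 1996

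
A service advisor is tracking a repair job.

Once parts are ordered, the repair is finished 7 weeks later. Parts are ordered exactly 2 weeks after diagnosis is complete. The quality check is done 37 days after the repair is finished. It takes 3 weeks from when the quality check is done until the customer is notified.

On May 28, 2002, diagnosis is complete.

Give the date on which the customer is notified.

Diagnosis is complete: May 28, 2002.
Parts are ordered: May 28, 2002 + 2 weeks = Jun 11, 2002.
The repair is finished: Jun 11, 2002 + 7 weeks = Jul 30, 2002.
The quality check is done: Jul 30, 2002 + 37 days = Sep 5, 2002.
The customer is notified: Sep 5, 2002 + 3 weeks = Sep 26, 2002.

September 26, 2002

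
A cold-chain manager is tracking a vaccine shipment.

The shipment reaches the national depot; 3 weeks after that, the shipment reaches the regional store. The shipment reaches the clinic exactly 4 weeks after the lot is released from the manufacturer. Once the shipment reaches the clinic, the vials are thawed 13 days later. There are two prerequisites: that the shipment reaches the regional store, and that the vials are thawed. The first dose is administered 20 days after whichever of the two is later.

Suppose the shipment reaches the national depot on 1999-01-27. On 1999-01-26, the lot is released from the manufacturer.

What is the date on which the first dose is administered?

The shipment reaches the national depot: Jan 27, 1999.
The shipment reaches the regional store: Jan 27, 1999 + 3 weeks = Feb 17, 1999.
The lot is released from the manufacturer: Jan 26, 1999.
The shipment reaches the clinic: Jan 26, 1999 + 4 weeks = Feb 23, 1999.
The vials are thawed: Feb 23, 1999 + 13 days = Mar 8, 1999.
Both prerequisites met — the shipment reaches the regional store (Feb 17, 1999), the vials are thawed (Mar 8, 1999); the later is Mar 8, 1999.
The first dose is administered: Mar 8, 1999 + 20 days = Mar 28, 1999.

1999-03-28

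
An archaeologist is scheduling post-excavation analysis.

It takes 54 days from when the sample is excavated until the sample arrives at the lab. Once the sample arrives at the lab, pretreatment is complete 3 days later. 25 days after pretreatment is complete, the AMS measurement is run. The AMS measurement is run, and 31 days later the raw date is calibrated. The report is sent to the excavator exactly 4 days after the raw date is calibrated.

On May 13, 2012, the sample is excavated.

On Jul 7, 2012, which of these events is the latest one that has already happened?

The sample arrives at the lab

The sample is excavated: May 13, 2012.
The sample arrives at the lab: May 13, 2012 + 54 days = Jul 6, 2012.
Pretreatment is complete: Jul 6, 2012 + 3 days = Jul 9, 2012.
The AMS measurement is run: Jul 9, 2012 + 25 days = Aug 3, 2012.
The raw date is calibrated: Aug 3, 2012 + 31 days = Sep 3, 2012.
The report is sent to the excavator: Sep 3, 2012 + 4 days = Sep 7, 2012.
Jul 7, 2012 falls between when the sample arrives at the lab (Jul 6, 2012) and when pretreatment is complete (Jul 9, 2012).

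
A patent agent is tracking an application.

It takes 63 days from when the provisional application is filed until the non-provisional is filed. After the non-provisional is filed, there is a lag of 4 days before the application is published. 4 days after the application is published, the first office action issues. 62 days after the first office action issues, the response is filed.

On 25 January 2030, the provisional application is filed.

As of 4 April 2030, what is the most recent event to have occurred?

The application is published

The provisional application is filed: Jan 25, 2030.
The non-provisional is filed: Jan 25, 2030 + 63 days = Mar 29, 2030.
The application is published: Mar 29, 2030 + 4 days = Apr 2, 2030.
The first office action issues: Apr 2, 2030 + 4 days = Apr 6, 2030.
The response is filed: Apr 6, 2030 + 62 days = Jun 7, 2030.
Apr 4, 2030 falls between when the application is published (Apr 2, 2030) and when the first office action issues (Apr 6, 2030).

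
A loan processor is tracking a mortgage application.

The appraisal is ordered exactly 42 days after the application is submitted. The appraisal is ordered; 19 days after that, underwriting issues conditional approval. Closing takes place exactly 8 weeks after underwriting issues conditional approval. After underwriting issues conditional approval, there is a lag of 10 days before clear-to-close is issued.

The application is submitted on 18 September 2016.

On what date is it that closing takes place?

13 January 2017

The application is submitted: Sep 18, 2016.
The appraisal is ordered: Sep 18, 2016 + 42 days = Oct 30, 2016.
Underwriting issues conditional approval: Oct 30, 2016 + 19 days = Nov 18, 2016.
Closing takes place: Nov 18, 2016 + 8 weeks = Jan 13, 2017.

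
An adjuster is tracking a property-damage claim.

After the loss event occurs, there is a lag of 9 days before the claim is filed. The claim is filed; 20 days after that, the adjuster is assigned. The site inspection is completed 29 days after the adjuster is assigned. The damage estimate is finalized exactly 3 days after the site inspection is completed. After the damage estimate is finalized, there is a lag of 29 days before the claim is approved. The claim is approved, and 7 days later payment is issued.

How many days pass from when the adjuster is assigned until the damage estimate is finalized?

Causal path: the adjuster is assigned → the site inspection is completed → the damage estimate is finalized.
Total delay along the path: 29 + 3 = 32 days.

32 days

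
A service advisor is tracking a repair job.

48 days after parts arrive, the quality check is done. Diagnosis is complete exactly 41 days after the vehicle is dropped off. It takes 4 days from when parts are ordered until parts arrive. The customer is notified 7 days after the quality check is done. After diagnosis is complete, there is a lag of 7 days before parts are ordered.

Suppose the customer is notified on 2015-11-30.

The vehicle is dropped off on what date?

2015-08-15

The customer is notified: Nov 30, 2015.
The quality check is done: Nov 30, 2015 − 7 days = Nov 23, 2015.
Parts arrive: Nov 23, 2015 − 48 days = Oct 6, 2015.
Parts are ordered: Oct 6, 2015 − 4 days = Oct 2, 2015.
Diagnosis is complete: Oct 2, 2015 − 7 days = Sep 25, 2015.
The vehicle is dropped off: Sep 25, 2015 − 41 days = Aug 15, 2015.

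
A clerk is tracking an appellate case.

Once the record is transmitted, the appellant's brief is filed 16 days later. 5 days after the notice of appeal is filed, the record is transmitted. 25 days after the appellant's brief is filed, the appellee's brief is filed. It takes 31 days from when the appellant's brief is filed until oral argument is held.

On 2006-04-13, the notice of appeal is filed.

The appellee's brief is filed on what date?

The notice of appeal is filed: Apr 13, 2006.
The record is transmitted: Apr 13, 2006 + 5 days = Apr 18, 2006.
The appellant's brief is filed: Apr 18, 2006 + 16 days = May 4, 2006.
The appellee's brief is filed: May 4, 2006 + 25 days = May 29, 2006.

2006-05-29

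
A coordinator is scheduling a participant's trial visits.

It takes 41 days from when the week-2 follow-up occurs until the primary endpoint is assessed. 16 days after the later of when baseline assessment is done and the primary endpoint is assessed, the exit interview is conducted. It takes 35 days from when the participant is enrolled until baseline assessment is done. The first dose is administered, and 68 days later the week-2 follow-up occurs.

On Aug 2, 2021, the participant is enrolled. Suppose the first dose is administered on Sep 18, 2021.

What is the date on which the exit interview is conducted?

The participant is enrolled: Aug 2, 2021.
Baseline assessment is done: Aug 2, 2021 + 35 days = Sep 6, 2021.
The first dose is administered: Sep 18, 2021.
The week-2 follow-up occurs: Sep 18, 2021 + 68 days = Nov 25, 2021.
The primary endpoint is assessed: Nov 25, 2021 + 41 days = Jan 5, 2022.
Both prerequisites met — baseline assessment is done (Sep 6, 2021), the primary endpoint is assessed (Jan 5, 2022); the later is Jan 5, 2022.
The exit interview is conducted: Jan 5, 2022 + 16 days = Jan 21, 2022.

Jan 21, 2022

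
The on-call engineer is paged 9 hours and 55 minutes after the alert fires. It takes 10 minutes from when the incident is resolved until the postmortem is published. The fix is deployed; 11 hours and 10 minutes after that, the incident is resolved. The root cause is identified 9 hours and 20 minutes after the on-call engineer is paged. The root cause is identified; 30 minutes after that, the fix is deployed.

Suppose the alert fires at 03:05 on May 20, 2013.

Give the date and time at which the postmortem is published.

The alert fires: 03:05 May 20, 2013.
The on-call engineer is paged: 03:05 May 20, 2013 + 9h55m = 13:00 May 20, 2013.
The root cause is identified: 13:00 May 20, 2013 + 9h20m = 22:20 May 20, 2013.
The fix is deployed: 22:20 May 20, 2013 + 30m = 22:50 May 20, 2013.
The incident is resolved: 22:50 May 20, 2013 + 11h10m = 10:00 May 21, 2013.
The postmortem is published: 10:00 May 21, 2013 + 10m = 10:10 May 21, 2013.

10:10 on May 21, 2013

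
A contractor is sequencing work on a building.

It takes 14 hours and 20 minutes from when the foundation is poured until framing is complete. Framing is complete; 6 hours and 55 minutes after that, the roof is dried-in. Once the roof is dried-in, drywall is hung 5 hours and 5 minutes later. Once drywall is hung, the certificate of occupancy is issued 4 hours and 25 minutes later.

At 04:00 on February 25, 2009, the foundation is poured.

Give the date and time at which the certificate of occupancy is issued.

10:45 on February 26, 2009

The foundation is poured: 04:00 Feb 25, 2009.
Framing is complete: 04:00 Feb 25, 2009 + 14h20m = 18:20 Feb 25, 2009.
The roof is dried-in: 18:20 Feb 25, 2009 + 6h55m = 01:15 Feb 26, 2009.
Drywall is hung: 01:15 Feb 26, 2009 + 5h05m = 06:20 Feb 26, 2009.
The certificate of occupancy is issued: 06:20 Feb 26, 2009 + 4h25m = 10:45 Feb 26, 2009.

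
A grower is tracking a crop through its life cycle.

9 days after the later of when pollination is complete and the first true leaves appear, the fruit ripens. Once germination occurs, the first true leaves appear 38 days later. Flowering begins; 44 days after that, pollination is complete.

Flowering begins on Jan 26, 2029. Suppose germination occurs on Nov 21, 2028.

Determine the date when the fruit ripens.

Flowering begins: Jan 26, 2029.
Pollination is complete: Jan 26, 2029 + 44 days = Mar 11, 2029.
Germination occurs: Nov 21, 2028.
The first true leaves appear: Nov 21, 2028 + 38 days = Dec 29, 2028.
Both prerequisites met — pollination is complete (Mar 11, 2029), the first true leaves appear (Dec 29, 2028); the later is Mar 11, 2029.
The fruit ripens: Mar 11, 2029 + 9 days = Mar 20, 2029.

Mar 20, 2029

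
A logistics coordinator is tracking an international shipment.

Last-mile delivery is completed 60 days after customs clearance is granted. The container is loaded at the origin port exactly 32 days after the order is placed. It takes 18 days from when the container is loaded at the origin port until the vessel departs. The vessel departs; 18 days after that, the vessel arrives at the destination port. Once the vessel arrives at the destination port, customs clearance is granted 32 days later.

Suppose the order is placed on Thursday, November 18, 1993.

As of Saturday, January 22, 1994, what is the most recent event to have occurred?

The order is placed: Nov 18, 1993.
The container is loaded at the origin port: Nov 18, 1993 + 32 days = Dec 20, 1993.
The vessel departs: Dec 20, 1993 + 18 days = Jan 7, 1994.
The vessel arrives at the destination port: Jan 7, 1994 + 18 days = Jan 25, 1994.
Customs clearance is granted: Jan 25, 1994 + 32 days = Feb 26, 1994.
Last-mile delivery is completed: Feb 26, 1994 + 60 days = Apr 27, 1994.
Jan 22, 1994 falls between when the vessel departs (Jan 7, 1994) and when the vessel arrives at the destination port (Jan 25, 1994).

The vessel departs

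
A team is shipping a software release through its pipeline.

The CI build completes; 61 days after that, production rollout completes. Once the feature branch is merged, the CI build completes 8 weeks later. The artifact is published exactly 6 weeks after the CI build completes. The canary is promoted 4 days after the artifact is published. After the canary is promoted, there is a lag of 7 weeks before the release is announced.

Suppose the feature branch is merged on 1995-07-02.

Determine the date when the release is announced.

1995-11-30

The feature branch is merged: Jul 2, 1995.
The CI build completes: Jul 2, 1995 + 8 weeks = Aug 27, 1995.
The artifact is published: Aug 27, 1995 + 6 weeks = Oct 8, 1995.
The canary is promoted: Oct 8, 1995 + 4 days = Oct 12, 1995.
The release is announced: Oct 12, 1995 + 7 weeks = Nov 30, 1995.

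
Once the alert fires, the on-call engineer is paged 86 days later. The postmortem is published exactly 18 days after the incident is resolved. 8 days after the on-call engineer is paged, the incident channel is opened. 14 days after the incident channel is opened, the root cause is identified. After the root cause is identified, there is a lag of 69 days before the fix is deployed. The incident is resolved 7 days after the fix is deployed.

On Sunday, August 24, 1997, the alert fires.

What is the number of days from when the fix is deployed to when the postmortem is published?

25 days

Causal path: the fix is deployed → the incident is resolved → the postmortem is published.
Total delay along the path: 7 + 18 = 25 days.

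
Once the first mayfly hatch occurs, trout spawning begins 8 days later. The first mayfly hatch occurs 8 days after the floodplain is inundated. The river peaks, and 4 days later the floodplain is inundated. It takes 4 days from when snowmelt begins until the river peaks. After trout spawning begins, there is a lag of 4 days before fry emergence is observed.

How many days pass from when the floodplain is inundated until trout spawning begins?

Causal path: the floodplain is inundated → the first mayfly hatch occurs → trout spawning begins.
Total delay along the path: 8 + 8 = 16 days.

16 days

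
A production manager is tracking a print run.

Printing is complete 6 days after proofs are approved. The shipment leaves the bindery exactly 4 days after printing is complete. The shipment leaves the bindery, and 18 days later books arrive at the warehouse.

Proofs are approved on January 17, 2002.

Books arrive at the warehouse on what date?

Proofs are approved: Jan 17, 2002.
Printing is complete: Jan 17, 2002 + 6 days = Jan 23, 2002.
The shipment leaves the bindery: Jan 23, 2002 + 4 days = Jan 27, 2002.
Books arrive at the warehouse: Jan 27, 2002 + 18 days = Feb 14, 2002.

February 14, 2002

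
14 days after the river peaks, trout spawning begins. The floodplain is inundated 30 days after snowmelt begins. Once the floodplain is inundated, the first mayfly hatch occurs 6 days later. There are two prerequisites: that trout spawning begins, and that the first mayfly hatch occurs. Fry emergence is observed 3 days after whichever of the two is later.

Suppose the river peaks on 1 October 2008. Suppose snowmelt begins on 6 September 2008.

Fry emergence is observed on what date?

18 October 2008

The river peaks: Oct 1, 2008.
Trout spawning begins: Oct 1, 2008 + 14 days = Oct 15, 2008.
Snowmelt begins: Sep 6, 2008.
The floodplain is inundated: Sep 6, 2008 + 30 days = Oct 6, 2008.
The first mayfly hatch occurs: Oct 6, 2008 + 6 days = Oct 12, 2008.
Both prerequisites met — trout spawning begins (Oct 15, 2008), the first mayfly hatch occurs (Oct 12, 2008); the later is Oct 15, 2008.
Fry emergence is observed: Oct 15, 2008 + 3 days = Oct 18, 2008.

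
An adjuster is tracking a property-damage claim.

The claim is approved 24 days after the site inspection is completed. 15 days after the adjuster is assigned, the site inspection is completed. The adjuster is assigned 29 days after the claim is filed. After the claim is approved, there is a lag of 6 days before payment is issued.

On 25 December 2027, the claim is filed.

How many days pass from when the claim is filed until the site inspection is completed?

44 days

Causal path: the claim is filed → the adjuster is assigned → the site inspection is completed.
Total delay along the path: 29 + 15 = 44 days.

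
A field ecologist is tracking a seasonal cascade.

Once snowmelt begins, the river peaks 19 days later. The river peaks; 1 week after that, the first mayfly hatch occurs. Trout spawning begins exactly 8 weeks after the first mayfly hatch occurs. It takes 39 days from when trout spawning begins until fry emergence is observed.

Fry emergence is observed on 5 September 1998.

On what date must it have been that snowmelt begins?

Fry emergence is observed: Sep 5, 1998.
Trout spawning begins: Sep 5, 1998 − 39 days = Jul 28, 1998.
The first mayfly hatch occurs: Jul 28, 1998 − 8 weeks = Jun 2, 1998.
The river peaks: Jun 2, 1998 − 1 week = May 26, 1998.
Snowmelt begins: May 26, 1998 − 19 days = May 7, 1998.

7 May 1998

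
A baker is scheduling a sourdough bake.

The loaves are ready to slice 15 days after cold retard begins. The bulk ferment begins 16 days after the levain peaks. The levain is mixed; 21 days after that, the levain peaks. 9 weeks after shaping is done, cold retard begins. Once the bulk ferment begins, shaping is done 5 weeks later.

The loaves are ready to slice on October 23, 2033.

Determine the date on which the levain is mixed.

May 26, 2033

The loaves are ready to slice: Oct 23, 2033.
Cold retard begins: Oct 23, 2033 − 15 days = Oct 8, 2033.
Shaping is done: Oct 8, 2033 − 9 weeks = Aug 6, 2033.
The bulk ferment begins: Aug 6, 2033 − 5 weeks = Jul 2, 2033.
The levain peaks: Jul 2, 2033 − 16 days = Jun 16, 2033.
The levain is mixed: Jun 16, 2033 − 21 days = May 26, 2033.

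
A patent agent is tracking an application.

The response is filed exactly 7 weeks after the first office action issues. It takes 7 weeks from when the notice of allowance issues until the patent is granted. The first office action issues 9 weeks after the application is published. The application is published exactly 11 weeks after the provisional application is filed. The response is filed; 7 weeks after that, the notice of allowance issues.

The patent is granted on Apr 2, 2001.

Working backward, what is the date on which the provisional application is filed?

Jun 19, 2000

The patent is granted: Apr 2, 2001.
The notice of allowance issues: Apr 2, 2001 − 7 weeks = Feb 12, 2001.
The response is filed: Feb 12, 2001 − 7 weeks = Dec 25, 2000.
The first office action issues: Dec 25, 2000 − 7 weeks = Nov 6, 2000.
The application is published: Nov 6, 2000 − 9 weeks = Sep 4, 2000.
The provisional application is filed: Sep 4, 2000 − 11 weeks = Jun 19, 2000.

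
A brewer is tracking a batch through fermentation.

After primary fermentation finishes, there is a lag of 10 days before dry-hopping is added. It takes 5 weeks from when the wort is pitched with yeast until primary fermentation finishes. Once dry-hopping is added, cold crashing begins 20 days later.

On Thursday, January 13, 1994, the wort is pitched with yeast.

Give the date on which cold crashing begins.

Saturday, March 19, 1994

The wort is pitched with yeast: Jan 13, 1994.
Primary fermentation finishes: Jan 13, 1994 + 5 weeks = Feb 17, 1994.
Dry-hopping is added: Feb 17, 1994 + 10 days = Feb 27, 1994.
Cold crashing begins: Feb 27, 1994 + 20 days = Mar 19, 1994.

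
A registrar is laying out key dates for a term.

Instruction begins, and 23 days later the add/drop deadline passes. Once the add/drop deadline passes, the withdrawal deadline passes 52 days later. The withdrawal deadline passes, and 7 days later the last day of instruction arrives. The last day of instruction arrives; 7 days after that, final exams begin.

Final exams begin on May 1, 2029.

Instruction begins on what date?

Final exams begin: May 1, 2029.
The last day of instruction arrives: May 1, 2029 − 7 days = Apr 24, 2029.
The withdrawal deadline passes: Apr 24, 2029 − 7 days = Apr 17, 2029.
The add/drop deadline passes: Apr 17, 2029 − 52 days = Feb 24, 2029.
Instruction begins: Feb 24, 2029 − 23 days = Feb 1, 2029.

February 1, 2029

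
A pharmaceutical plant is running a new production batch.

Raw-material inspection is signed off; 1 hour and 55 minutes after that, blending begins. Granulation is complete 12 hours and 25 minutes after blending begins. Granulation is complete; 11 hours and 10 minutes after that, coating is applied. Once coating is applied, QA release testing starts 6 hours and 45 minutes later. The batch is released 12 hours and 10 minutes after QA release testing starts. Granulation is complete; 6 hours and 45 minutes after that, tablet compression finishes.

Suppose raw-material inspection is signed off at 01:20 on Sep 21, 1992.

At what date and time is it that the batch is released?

21:45 on Sep 22, 1992

Raw-material inspection is signed off: 01:20 Sep 21, 1992.
Blending begins: 01:20 Sep 21, 1992 + 1h55m = 03:15 Sep 21, 1992.
Granulation is complete: 03:15 Sep 21, 1992 + 12h25m = 15:40 Sep 21, 1992.
Coating is applied: 15:40 Sep 21, 1992 + 11h10m = 02:50 Sep 22, 1992.
QA release testing starts: 02:50 Sep 22, 1992 + 6h45m = 09:35 Sep 22, 1992.
The batch is released: 09:35 Sep 22, 1992 + 12h10m = 21:45 Sep 22, 1992.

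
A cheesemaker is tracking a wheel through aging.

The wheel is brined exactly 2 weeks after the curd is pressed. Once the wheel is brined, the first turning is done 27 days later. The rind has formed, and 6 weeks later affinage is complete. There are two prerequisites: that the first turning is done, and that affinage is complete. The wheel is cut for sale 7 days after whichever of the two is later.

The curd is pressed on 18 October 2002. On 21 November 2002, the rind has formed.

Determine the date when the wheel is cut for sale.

9 January 2003

The curd is pressed: Oct 18, 2002.
The wheel is brined: Oct 18, 2002 + 2 weeks = Nov 1, 2002.
The first turning is done: Nov 1, 2002 + 27 days = Nov 28, 2002.
The rind has formed: Nov 21, 2002.
Affinage is complete: Nov 21, 2002 + 6 weeks = Jan 2, 2003.
Both prerequisites met — the first turning is done (Nov 28, 2002), affinage is complete (Jan 2, 2003); the later is Jan 2, 2003.
The wheel is cut for sale: Jan 2, 2003 + 7 days = Jan 9, 2003.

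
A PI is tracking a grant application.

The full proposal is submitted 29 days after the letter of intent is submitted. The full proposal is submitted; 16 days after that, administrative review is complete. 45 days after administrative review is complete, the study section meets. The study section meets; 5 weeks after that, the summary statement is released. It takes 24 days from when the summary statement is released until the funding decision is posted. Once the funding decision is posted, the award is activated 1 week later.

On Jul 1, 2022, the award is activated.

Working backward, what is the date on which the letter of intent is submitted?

The award is activated: Jul 1, 2022.
The funding decision is posted: Jul 1, 2022 − 1 week = Jun 24, 2022.
The summary statement is released: Jun 24, 2022 − 24 days = May 31, 2022.
The study section meets: May 31, 2022 − 5 weeks = Apr 26, 2022.
Administrative review is complete: Apr 26, 2022 − 45 days = Mar 12, 2022.
The full proposal is submitted: Mar 12, 2022 − 16 days = Feb 24, 2022.
The letter of intent is submitted: Feb 24, 2022 − 29 days = Jan 26, 2022.

Jan 26, 2022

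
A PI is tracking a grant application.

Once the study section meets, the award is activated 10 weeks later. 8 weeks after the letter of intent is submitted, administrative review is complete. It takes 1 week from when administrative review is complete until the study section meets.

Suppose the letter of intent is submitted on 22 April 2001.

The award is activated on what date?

The letter of intent is submitted: Apr 22, 2001.
Administrative review is complete: Apr 22, 2001 + 8 weeks = Jun 17, 2001.
The study section meets: Jun 17, 2001 + 1 week = Jun 24, 2001.
The award is activated: Jun 24, 2001 + 10 weeks = Sep 2, 2001.

2 September 2001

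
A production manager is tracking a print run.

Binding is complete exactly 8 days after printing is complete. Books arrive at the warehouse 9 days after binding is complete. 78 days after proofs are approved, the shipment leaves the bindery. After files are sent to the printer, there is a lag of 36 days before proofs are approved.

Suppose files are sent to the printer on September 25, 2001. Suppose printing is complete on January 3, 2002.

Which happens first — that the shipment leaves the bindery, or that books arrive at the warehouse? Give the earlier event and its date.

Files are sent to the printer: Sep 25, 2001.
Proofs are approved: Sep 25, 2001 + 36 days = Oct 31, 2001.
The shipment leaves the bindery: Oct 31, 2001 + 78 days = Jan 17, 2002.
Printing is complete: Jan 3, 2002.
Binding is complete: Jan 3, 2002 + 8 days = Jan 11, 2002.
Books arrive at the warehouse: Jan 11, 2002 + 9 days = Jan 20, 2002.
Comparing: the shipment leaves the bindery on Jan 17, 2002 vs books arrive at the warehouse on Jan 20, 2002. Earlier: the shipment leaves the bindery.

The shipment leaves the bindery — January 17, 2002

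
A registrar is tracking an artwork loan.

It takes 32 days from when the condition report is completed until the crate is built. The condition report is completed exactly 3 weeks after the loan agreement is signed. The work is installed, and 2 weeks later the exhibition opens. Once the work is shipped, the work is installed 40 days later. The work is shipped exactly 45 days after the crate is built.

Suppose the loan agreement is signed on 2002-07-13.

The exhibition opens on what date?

2002-12-12

The loan agreement is signed: Jul 13, 2002.
The condition report is completed: Jul 13, 2002 + 3 weeks = Aug 3, 2002.
The crate is built: Aug 3, 2002 + 32 days = Sep 4, 2002.
The work is shipped: Sep 4, 2002 + 45 days = Oct 19, 2002.
The work is installed: Oct 19, 2002 + 40 days = Nov 28, 2002.
The exhibition opens: Nov 28, 2002 + 2 weeks = Dec 12, 2002.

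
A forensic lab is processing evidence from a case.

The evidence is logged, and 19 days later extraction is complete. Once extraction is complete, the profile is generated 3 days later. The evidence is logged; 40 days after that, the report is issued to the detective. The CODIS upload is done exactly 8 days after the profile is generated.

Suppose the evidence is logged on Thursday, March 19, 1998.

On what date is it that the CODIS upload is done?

Saturday, April 18, 1998

The evidence is logged: Mar 19, 1998.
Extraction is complete: Mar 19, 1998 + 19 days = Apr 7, 1998.
The profile is generated: Apr 7, 1998 + 3 days = Apr 10, 1998.
The CODIS upload is done: Apr 10, 1998 + 8 days = Apr 18, 1998.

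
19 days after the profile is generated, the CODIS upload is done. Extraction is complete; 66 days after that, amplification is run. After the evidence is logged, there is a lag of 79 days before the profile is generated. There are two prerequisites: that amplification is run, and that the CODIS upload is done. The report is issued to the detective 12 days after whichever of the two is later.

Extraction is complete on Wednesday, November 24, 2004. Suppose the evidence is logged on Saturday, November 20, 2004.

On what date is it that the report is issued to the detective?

Extraction is complete: Nov 24, 2004.
Amplification is run: Nov 24, 2004 + 66 days = Jan 29, 2005.
The evidence is logged: Nov 20, 2004.
The profile is generated: Nov 20, 2004 + 79 days = Feb 7, 2005.
The CODIS upload is done: Feb 7, 2005 + 19 days = Feb 26, 2005.
Both prerequisites met — amplification is run (Jan 29, 2005), the CODIS upload is done (Feb 26, 2005); the later is Feb 26, 2005.
The report is issued to the detective: Feb 26, 2005 + 12 days = Mar 10, 2005.

Thursday, March 10, 2005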